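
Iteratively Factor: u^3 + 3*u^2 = (u)*(u^2 + 3*u) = u^2*(u + 3)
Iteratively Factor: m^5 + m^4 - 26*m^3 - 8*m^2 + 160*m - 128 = (m - 4)*(m^4 + 5*m^3 - 6*m^2 - 32*m + 32) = (m - 4)*(m + 4)*(m^3 + m^2 - 10*m + 8) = (m - 4)*(m + 4)^2*(m^2 - 3*m + 2) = (m - 4)*(m - 1)*(m + 4)^2*(m - 2)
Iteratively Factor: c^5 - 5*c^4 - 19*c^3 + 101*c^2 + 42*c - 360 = (c - 3)*(c^4 - 2*c^3 - 25*c^2 + 26*c + 120) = (c - 3)*(c + 4)*(c^3 - 6*c^2 - c + 30) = (c - 3)*(c + 2)*(c + 4)*(c^2 - 8*c + 15) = (c - 5)*(c - 3)*(c + 2)*(c + 4)*(c - 3)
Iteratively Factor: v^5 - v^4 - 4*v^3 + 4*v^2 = (v + 2)*(v^4 - 3*v^3 + 2*v^2) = v*(v + 2)*(v^3 - 3*v^2 + 2*v) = v*(v - 1)*(v + 2)*(v^2 - 2*v) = v^2*(v - 1)*(v + 2)*(v - 2)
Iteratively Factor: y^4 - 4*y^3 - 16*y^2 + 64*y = (y - 4)*(y^3 - 16*y) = (y - 4)*(y + 4)*(y^2 - 4*y) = y*(y - 4)*(y + 4)*(y - 4)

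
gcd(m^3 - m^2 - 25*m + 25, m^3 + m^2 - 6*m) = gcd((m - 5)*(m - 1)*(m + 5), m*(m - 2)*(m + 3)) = 1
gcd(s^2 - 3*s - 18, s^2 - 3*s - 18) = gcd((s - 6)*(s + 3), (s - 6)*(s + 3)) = s^2 - 3*s - 18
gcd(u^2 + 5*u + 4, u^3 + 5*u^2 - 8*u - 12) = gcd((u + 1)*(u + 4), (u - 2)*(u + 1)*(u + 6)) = u + 1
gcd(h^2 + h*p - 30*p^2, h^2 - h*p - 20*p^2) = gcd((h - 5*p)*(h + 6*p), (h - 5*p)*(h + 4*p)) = -h + 5*p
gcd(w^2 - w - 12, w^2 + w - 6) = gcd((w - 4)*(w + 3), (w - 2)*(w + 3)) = w + 3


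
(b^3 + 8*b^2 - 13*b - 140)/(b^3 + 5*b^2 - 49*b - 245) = (b - 4)/(b - 7)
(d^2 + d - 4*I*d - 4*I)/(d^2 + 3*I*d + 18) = (d^2 + d - 4*I*d - 4*I)/(d^2 + 3*I*d + 18)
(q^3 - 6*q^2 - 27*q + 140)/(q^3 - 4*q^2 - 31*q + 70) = (q - 4)/(q - 2)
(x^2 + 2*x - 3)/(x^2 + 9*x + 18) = (x - 1)/(x + 6)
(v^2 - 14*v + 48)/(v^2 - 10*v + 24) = (v - 8)/(v - 4)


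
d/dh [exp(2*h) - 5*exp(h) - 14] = (2*exp(h) - 5)*exp(h)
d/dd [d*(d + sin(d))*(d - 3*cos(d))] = d*(d + sin(d))*(3*sin(d) + 1) + d*(d - 3*cos(d))*(cos(d) + 1) + (d + sin(d))*(d - 3*cos(d))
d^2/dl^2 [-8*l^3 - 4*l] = -48*l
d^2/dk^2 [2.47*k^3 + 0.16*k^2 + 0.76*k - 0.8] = 14.82*k + 0.32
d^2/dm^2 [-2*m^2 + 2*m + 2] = -4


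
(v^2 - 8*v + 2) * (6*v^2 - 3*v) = 6*v^4 - 51*v^3 + 36*v^2 - 6*v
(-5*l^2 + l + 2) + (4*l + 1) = -5*l^2 + 5*l + 3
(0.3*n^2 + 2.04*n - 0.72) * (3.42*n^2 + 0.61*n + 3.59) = 1.026*n^4 + 7.1598*n^3 - 0.141*n^2 + 6.8844*n - 2.5848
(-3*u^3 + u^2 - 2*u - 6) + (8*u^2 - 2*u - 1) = -3*u^3 + 9*u^2 - 4*u - 7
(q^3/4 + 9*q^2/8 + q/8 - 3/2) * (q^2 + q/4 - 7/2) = q^5/4 + 19*q^4/16 - 15*q^3/32 - 173*q^2/32 - 13*q/16 + 21/4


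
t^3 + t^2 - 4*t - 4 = (t - 2)*(t + 1)*(t + 2)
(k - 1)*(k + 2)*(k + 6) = k^3 + 7*k^2 + 4*k - 12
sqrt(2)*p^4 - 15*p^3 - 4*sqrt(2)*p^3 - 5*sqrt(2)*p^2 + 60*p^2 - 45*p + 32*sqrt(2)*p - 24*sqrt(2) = (p - 3)*(p - 1)*(p - 8*sqrt(2))*(sqrt(2)*p + 1)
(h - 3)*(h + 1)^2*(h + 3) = h^4 + 2*h^3 - 8*h^2 - 18*h - 9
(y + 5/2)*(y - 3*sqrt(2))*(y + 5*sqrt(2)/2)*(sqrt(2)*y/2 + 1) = sqrt(2)*y^4/2 + y^3/2 + 5*sqrt(2)*y^3/4 - 8*sqrt(2)*y^2 + 5*y^2/4 - 20*sqrt(2)*y - 15*y - 75/2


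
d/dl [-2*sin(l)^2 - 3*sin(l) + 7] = -(4*sin(l) + 3)*cos(l)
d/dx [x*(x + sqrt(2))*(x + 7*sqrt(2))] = 3*x^2 + 16*sqrt(2)*x + 14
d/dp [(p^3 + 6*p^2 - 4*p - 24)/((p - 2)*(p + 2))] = 1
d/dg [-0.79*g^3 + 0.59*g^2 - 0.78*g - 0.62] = -2.37*g^2 + 1.18*g - 0.78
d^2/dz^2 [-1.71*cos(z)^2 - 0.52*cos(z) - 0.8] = 0.52*cos(z) + 3.42*cos(2*z)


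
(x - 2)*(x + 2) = x^2 - 4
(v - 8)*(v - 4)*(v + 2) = v^3 - 10*v^2 + 8*v + 64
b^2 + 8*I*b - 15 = (b + 3*I)*(b + 5*I)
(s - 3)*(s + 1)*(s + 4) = s^3 + 2*s^2 - 11*s - 12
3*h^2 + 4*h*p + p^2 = (h + p)*(3*h + p)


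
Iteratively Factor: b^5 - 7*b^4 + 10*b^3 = (b)*(b^4 - 7*b^3 + 10*b^2) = b*(b - 2)*(b^3 - 5*b^2) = b^2*(b - 2)*(b^2 - 5*b) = b^3*(b - 2)*(b - 5)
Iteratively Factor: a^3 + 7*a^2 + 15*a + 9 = (a + 3)*(a^2 + 4*a + 3) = (a + 3)^2*(a + 1)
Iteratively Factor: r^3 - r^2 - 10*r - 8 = (r - 4)*(r^2 + 3*r + 2) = (r - 4)*(r + 2)*(r + 1)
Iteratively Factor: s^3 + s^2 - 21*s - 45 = (s + 3)*(s^2 - 2*s - 15) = (s + 3)^2*(s - 5)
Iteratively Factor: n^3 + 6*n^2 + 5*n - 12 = (n + 4)*(n^2 + 2*n - 3) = (n - 1)*(n + 4)*(n + 3)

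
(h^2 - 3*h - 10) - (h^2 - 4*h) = h - 10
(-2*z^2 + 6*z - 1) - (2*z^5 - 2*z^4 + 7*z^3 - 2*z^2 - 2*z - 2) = -2*z^5 + 2*z^4 - 7*z^3 + 8*z + 1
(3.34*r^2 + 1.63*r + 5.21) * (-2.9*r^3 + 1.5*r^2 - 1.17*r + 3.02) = -9.686*r^5 + 0.283*r^4 - 16.5718*r^3 + 15.9947*r^2 - 1.1731*r + 15.7342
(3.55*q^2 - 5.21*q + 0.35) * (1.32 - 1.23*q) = -4.3665*q^3 + 11.0943*q^2 - 7.3077*q + 0.462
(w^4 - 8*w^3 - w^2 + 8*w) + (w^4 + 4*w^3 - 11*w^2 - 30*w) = 2*w^4 - 4*w^3 - 12*w^2 - 22*w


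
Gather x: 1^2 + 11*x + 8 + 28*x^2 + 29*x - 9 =28*x^2 + 40*x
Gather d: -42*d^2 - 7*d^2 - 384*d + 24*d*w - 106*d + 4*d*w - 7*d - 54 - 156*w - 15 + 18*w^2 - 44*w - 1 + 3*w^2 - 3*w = -49*d^2 + d*(28*w - 497) + 21*w^2 - 203*w - 70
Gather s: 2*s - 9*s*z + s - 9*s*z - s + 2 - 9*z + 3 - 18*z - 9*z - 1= s*(2 - 18*z) - 36*z + 4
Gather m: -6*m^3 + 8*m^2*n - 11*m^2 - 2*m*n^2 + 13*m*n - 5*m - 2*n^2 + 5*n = -6*m^3 + m^2*(8*n - 11) + m*(-2*n^2 + 13*n - 5) - 2*n^2 + 5*n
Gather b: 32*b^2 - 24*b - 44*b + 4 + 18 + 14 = 32*b^2 - 68*b + 36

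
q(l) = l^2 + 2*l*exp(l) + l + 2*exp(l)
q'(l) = 2*l*exp(l) + 2*l + 4*exp(l) + 1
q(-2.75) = 4.59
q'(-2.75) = -4.60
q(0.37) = 4.47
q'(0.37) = 8.60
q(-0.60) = 0.20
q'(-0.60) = 1.34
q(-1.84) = 1.28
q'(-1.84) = -2.63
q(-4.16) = 13.05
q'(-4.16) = -7.39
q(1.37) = 21.90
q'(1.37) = 30.26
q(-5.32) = 22.94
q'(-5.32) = -9.67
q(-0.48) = 0.39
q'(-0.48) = 1.92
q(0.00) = 2.00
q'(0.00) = 5.00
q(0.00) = 2.00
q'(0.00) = 5.00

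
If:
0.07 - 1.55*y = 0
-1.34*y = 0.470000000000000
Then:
No Solution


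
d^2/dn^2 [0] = 0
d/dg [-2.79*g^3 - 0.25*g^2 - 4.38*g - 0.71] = -8.37*g^2 - 0.5*g - 4.38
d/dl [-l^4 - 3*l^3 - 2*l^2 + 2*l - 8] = -4*l^3 - 9*l^2 - 4*l + 2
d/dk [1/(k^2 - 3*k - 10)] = (3 - 2*k)/(-k^2 + 3*k + 10)^2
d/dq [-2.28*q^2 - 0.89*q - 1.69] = -4.56*q - 0.89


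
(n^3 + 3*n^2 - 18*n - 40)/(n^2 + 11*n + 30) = (n^2 - 2*n - 8)/(n + 6)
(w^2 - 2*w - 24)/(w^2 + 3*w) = (w^2 - 2*w - 24)/(w*(w + 3))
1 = 1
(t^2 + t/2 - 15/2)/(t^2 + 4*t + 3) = (t - 5/2)/(t + 1)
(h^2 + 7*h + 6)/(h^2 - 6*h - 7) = (h + 6)/(h - 7)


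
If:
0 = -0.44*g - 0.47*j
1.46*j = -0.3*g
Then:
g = 0.00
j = 0.00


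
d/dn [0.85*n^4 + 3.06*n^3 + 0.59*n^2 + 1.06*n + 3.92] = 3.4*n^3 + 9.18*n^2 + 1.18*n + 1.06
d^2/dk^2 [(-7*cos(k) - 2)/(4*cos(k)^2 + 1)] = (128*(1 - cos(k)^2)^2 + 112*cos(k)^5 - 392*cos(k)^3 + 32*cos(k)^2 + 175*cos(k) - 112)/(4*cos(k)^2 + 1)^3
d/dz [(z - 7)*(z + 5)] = 2*z - 2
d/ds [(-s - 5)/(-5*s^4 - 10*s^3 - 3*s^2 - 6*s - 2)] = (5*s^4 + 10*s^3 + 3*s^2 + 6*s - 2*(s + 5)*(10*s^3 + 15*s^2 + 3*s + 3) + 2)/(5*s^4 + 10*s^3 + 3*s^2 + 6*s + 2)^2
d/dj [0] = 0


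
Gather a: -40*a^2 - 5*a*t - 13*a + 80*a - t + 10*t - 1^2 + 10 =-40*a^2 + a*(67 - 5*t) + 9*t + 9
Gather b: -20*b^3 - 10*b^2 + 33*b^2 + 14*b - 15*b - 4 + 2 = -20*b^3 + 23*b^2 - b - 2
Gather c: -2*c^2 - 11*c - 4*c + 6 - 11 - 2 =-2*c^2 - 15*c - 7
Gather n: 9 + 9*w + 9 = 9*w + 18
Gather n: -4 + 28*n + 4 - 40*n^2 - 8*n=-40*n^2 + 20*n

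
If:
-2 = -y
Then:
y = 2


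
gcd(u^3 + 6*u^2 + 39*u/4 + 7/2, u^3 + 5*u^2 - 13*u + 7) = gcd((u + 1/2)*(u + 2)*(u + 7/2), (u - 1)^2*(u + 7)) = 1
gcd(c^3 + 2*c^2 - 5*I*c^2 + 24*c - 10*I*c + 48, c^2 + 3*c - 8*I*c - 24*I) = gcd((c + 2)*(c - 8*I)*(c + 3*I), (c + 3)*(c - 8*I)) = c - 8*I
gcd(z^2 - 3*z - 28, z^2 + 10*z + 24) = z + 4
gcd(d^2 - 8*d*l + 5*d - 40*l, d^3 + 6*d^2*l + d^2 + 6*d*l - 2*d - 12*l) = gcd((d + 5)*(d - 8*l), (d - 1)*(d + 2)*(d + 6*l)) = 1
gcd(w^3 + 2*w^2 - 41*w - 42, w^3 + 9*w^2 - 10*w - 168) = w + 7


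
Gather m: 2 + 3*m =3*m + 2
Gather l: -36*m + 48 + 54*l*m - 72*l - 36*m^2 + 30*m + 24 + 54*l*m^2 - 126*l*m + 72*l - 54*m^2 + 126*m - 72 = l*(54*m^2 - 72*m) - 90*m^2 + 120*m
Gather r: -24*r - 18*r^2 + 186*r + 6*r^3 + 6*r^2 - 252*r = 6*r^3 - 12*r^2 - 90*r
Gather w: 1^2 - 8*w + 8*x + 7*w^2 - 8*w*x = 7*w^2 + w*(-8*x - 8) + 8*x + 1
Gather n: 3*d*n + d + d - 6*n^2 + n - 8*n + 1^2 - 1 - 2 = 2*d - 6*n^2 + n*(3*d - 7) - 2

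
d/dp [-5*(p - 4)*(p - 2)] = 30 - 10*p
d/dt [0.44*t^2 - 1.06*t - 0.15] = 0.88*t - 1.06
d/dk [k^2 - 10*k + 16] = 2*k - 10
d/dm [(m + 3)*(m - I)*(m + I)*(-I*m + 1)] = -4*I*m^3 + m^2*(3 - 9*I) + 2*m*(3 - I) + 1 - 3*I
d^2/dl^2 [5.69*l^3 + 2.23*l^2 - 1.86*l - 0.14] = 34.14*l + 4.46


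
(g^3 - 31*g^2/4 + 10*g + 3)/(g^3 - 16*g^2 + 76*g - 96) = (g + 1/4)/(g - 8)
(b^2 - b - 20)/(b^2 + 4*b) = (b - 5)/b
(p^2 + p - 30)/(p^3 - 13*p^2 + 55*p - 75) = (p + 6)/(p^2 - 8*p + 15)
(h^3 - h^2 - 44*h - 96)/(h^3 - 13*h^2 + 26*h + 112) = (h^2 + 7*h + 12)/(h^2 - 5*h - 14)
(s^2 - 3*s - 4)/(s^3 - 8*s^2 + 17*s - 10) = (s^2 - 3*s - 4)/(s^3 - 8*s^2 + 17*s - 10)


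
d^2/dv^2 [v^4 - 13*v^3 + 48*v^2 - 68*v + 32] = 12*v^2 - 78*v + 96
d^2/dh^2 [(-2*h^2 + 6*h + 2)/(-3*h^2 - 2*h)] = 4*(-33*h^3 - 27*h^2 - 18*h - 4)/(h^3*(27*h^3 + 54*h^2 + 36*h + 8))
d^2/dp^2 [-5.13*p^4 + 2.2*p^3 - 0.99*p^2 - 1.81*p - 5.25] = -61.56*p^2 + 13.2*p - 1.98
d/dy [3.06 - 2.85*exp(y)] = -2.85*exp(y)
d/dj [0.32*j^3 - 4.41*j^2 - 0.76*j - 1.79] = 0.96*j^2 - 8.82*j - 0.76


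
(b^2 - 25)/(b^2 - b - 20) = (b + 5)/(b + 4)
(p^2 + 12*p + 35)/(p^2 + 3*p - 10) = (p + 7)/(p - 2)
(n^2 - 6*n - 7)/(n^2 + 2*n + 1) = (n - 7)/(n + 1)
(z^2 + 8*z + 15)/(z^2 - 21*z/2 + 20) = 2*(z^2 + 8*z + 15)/(2*z^2 - 21*z + 40)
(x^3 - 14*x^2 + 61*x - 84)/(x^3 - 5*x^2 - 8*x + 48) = (x^2 - 10*x + 21)/(x^2 - x - 12)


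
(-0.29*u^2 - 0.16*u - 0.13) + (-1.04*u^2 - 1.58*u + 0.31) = -1.33*u^2 - 1.74*u + 0.18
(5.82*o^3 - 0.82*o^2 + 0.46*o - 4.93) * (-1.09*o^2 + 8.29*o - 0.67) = -6.3438*o^5 + 49.1416*o^4 - 11.1986*o^3 + 9.7365*o^2 - 41.1779*o + 3.3031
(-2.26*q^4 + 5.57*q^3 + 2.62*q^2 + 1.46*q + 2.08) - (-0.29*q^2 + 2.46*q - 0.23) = -2.26*q^4 + 5.57*q^3 + 2.91*q^2 - 1.0*q + 2.31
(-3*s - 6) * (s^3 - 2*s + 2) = -3*s^4 - 6*s^3 + 6*s^2 + 6*s - 12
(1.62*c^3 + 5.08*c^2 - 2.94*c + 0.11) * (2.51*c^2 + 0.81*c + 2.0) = 4.0662*c^5 + 14.063*c^4 - 0.0245999999999986*c^3 + 8.0547*c^2 - 5.7909*c + 0.22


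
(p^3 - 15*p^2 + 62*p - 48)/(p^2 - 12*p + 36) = (p^2 - 9*p + 8)/(p - 6)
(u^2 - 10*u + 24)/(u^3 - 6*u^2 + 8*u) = (u - 6)/(u*(u - 2))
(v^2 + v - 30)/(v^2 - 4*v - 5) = (v + 6)/(v + 1)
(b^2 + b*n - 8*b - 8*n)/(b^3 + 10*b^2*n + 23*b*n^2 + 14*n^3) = (b - 8)/(b^2 + 9*b*n + 14*n^2)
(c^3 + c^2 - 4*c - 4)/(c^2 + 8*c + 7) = (c^2 - 4)/(c + 7)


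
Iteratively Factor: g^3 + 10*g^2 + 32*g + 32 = (g + 4)*(g^2 + 6*g + 8) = (g + 2)*(g + 4)*(g + 4)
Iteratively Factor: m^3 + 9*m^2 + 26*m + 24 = (m + 4)*(m^2 + 5*m + 6) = (m + 2)*(m + 4)*(m + 3)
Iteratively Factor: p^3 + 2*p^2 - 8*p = (p)*(p^2 + 2*p - 8) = p*(p - 2)*(p + 4)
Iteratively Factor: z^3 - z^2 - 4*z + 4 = (z + 2)*(z^2 - 3*z + 2) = (z - 2)*(z + 2)*(z - 1)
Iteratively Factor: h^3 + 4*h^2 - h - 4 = (h - 1)*(h^2 + 5*h + 4) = (h - 1)*(h + 1)*(h + 4)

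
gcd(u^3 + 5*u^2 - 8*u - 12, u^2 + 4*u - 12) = u^2 + 4*u - 12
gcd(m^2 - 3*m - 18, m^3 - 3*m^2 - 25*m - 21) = m + 3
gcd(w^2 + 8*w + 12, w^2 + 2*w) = w + 2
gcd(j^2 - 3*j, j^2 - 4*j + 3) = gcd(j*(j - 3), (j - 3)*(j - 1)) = j - 3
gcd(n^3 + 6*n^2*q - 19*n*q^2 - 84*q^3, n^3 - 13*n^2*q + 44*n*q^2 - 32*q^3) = -n + 4*q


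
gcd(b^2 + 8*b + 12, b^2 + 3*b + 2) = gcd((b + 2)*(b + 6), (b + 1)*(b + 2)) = b + 2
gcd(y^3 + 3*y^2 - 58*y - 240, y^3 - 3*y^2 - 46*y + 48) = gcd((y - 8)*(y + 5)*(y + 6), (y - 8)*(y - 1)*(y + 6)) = y^2 - 2*y - 48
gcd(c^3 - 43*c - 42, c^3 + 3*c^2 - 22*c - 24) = c^2 + 7*c + 6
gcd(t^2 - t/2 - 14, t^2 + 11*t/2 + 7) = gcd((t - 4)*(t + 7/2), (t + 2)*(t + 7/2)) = t + 7/2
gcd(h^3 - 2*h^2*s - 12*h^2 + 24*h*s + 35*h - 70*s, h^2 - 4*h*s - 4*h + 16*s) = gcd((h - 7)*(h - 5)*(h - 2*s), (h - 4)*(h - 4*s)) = 1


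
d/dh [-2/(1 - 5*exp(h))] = -10*exp(h)/(5*exp(h) - 1)^2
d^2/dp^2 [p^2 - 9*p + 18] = 2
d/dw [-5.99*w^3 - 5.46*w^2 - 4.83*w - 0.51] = -17.97*w^2 - 10.92*w - 4.83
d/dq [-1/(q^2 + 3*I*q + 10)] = (2*q + 3*I)/(q^2 + 3*I*q + 10)^2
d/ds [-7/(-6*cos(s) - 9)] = 14*sin(s)/(3*(2*cos(s) + 3)^2)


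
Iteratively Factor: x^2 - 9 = (x - 3)*(x + 3)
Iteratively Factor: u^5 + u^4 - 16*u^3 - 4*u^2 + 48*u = (u - 3)*(u^4 + 4*u^3 - 4*u^2 - 16*u) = u*(u - 3)*(u^3 + 4*u^2 - 4*u - 16) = u*(u - 3)*(u + 2)*(u^2 + 2*u - 8) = u*(u - 3)*(u + 2)*(u + 4)*(u - 2)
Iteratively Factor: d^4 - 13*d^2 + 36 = (d + 2)*(d^3 - 2*d^2 - 9*d + 18) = (d + 2)*(d + 3)*(d^2 - 5*d + 6) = (d - 2)*(d + 2)*(d + 3)*(d - 3)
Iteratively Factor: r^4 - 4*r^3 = (r - 4)*(r^3) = r*(r - 4)*(r^2) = r^2*(r - 4)*(r)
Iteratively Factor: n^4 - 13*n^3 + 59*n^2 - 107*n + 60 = (n - 5)*(n^3 - 8*n^2 + 19*n - 12) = (n - 5)*(n - 1)*(n^2 - 7*n + 12) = (n - 5)*(n - 3)*(n - 1)*(n - 4)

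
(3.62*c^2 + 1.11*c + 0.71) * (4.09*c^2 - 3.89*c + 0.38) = 14.8058*c^4 - 9.5419*c^3 - 0.0384000000000011*c^2 - 2.3401*c + 0.2698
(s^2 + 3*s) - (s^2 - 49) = 3*s + 49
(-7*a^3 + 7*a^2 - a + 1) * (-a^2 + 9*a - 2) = 7*a^5 - 70*a^4 + 78*a^3 - 24*a^2 + 11*a - 2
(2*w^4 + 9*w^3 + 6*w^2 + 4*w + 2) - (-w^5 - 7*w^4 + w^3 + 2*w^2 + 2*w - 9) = w^5 + 9*w^4 + 8*w^3 + 4*w^2 + 2*w + 11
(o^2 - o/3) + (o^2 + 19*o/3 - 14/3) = 2*o^2 + 6*o - 14/3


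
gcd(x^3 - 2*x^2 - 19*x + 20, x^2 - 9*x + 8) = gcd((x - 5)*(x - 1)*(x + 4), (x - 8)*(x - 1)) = x - 1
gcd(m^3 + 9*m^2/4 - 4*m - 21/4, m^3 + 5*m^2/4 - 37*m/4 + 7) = m - 7/4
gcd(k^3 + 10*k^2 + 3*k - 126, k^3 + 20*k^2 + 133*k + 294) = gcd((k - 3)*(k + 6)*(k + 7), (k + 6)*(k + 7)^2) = k^2 + 13*k + 42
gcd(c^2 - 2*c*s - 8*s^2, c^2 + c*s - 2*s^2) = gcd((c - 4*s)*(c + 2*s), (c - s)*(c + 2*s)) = c + 2*s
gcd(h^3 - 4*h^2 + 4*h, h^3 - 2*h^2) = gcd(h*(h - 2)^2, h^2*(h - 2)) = h^2 - 2*h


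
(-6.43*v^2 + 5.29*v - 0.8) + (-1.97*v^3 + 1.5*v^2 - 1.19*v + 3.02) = -1.97*v^3 - 4.93*v^2 + 4.1*v + 2.22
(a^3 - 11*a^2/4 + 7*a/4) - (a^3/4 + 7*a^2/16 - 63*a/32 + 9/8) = 3*a^3/4 - 51*a^2/16 + 119*a/32 - 9/8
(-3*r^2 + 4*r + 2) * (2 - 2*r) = 6*r^3 - 14*r^2 + 4*r + 4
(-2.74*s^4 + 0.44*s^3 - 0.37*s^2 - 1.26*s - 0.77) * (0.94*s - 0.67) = -2.5756*s^5 + 2.2494*s^4 - 0.6426*s^3 - 0.9365*s^2 + 0.1204*s + 0.5159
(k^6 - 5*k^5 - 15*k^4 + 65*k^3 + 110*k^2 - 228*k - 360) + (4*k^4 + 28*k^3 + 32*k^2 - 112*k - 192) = k^6 - 5*k^5 - 11*k^4 + 93*k^3 + 142*k^2 - 340*k - 552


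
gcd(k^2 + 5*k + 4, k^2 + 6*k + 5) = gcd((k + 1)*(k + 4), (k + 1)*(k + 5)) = k + 1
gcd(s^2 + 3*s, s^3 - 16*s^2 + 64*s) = s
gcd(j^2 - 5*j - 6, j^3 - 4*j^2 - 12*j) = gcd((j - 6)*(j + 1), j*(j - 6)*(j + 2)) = j - 6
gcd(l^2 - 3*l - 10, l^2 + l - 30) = l - 5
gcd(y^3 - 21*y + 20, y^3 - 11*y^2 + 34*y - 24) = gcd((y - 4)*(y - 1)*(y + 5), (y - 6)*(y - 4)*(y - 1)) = y^2 - 5*y + 4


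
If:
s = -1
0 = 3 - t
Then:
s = -1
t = 3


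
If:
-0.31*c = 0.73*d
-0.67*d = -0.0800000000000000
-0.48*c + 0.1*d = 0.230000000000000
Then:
No Solution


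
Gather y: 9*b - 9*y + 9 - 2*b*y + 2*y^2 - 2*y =9*b + 2*y^2 + y*(-2*b - 11) + 9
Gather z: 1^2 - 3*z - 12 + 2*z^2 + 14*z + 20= 2*z^2 + 11*z + 9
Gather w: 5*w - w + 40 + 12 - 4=4*w + 48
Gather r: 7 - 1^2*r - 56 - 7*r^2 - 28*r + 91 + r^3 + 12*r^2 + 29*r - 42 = r^3 + 5*r^2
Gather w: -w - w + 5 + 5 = 10 - 2*w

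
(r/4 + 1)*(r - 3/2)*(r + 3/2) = r^3/4 + r^2 - 9*r/16 - 9/4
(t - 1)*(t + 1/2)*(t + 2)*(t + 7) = t^4 + 17*t^3/2 + 9*t^2 - 23*t/2 - 7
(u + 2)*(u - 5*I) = u^2 + 2*u - 5*I*u - 10*I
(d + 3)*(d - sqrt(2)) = d^2 - sqrt(2)*d + 3*d - 3*sqrt(2)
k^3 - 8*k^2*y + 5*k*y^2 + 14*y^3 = (k - 7*y)*(k - 2*y)*(k + y)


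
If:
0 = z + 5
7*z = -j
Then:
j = 35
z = -5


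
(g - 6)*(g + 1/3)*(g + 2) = g^3 - 11*g^2/3 - 40*g/3 - 4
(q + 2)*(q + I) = q^2 + 2*q + I*q + 2*I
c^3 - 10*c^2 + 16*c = c*(c - 8)*(c - 2)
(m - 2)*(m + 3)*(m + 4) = m^3 + 5*m^2 - 2*m - 24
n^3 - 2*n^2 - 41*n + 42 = (n - 7)*(n - 1)*(n + 6)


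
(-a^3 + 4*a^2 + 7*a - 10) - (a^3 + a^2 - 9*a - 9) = -2*a^3 + 3*a^2 + 16*a - 1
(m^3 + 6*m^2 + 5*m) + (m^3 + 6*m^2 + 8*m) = 2*m^3 + 12*m^2 + 13*m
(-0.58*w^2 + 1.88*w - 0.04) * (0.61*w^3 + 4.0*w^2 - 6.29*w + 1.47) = -0.3538*w^5 - 1.1732*w^4 + 11.1438*w^3 - 12.8378*w^2 + 3.0152*w - 0.0588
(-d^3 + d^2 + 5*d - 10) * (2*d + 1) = -2*d^4 + d^3 + 11*d^2 - 15*d - 10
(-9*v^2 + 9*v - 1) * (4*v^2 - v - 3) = -36*v^4 + 45*v^3 + 14*v^2 - 26*v + 3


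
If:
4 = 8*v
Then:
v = 1/2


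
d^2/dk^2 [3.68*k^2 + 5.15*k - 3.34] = 7.36000000000000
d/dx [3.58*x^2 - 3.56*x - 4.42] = 7.16*x - 3.56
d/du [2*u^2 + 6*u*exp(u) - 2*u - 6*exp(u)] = 6*u*exp(u) + 4*u - 2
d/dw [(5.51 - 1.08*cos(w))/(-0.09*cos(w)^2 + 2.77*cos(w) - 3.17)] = (0.0972*cos(w)^2 - 0.9918*cos(w) + 11.8391)*sin(w)/(0.0081*cos(w)^4 - 0.4986*cos(w)^3 + 8.2435*cos(w)^2 - 17.5618*cos(w) + 10.0489)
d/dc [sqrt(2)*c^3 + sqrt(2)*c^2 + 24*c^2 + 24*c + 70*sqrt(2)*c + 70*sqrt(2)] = 3*sqrt(2)*c^2 + 2*sqrt(2)*c + 48*c + 24 + 70*sqrt(2)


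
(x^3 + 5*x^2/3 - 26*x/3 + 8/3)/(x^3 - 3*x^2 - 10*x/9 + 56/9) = 3*(3*x^2 + 11*x - 4)/(9*x^2 - 9*x - 28)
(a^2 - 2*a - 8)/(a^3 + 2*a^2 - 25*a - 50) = (a - 4)/(a^2 - 25)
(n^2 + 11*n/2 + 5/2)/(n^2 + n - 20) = (n + 1/2)/(n - 4)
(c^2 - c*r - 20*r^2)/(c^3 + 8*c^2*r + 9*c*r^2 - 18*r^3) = (c^2 - c*r - 20*r^2)/(c^3 + 8*c^2*r + 9*c*r^2 - 18*r^3)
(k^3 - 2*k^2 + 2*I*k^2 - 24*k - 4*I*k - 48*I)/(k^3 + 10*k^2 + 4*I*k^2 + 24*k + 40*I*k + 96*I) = (k^2 + k*(-6 + 2*I) - 12*I)/(k^2 + k*(6 + 4*I) + 24*I)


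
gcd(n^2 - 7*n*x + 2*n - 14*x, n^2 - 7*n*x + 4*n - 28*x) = -n + 7*x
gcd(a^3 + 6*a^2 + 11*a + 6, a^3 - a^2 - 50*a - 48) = a + 1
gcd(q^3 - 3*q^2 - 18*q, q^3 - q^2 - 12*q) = q^2 + 3*q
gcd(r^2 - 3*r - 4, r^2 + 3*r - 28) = r - 4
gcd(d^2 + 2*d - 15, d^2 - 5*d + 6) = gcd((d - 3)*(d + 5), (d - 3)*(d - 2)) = d - 3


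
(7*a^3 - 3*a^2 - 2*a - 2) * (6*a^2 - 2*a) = 42*a^5 - 32*a^4 - 6*a^3 - 8*a^2 + 4*a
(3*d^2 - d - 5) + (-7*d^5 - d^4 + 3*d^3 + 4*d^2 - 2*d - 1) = -7*d^5 - d^4 + 3*d^3 + 7*d^2 - 3*d - 6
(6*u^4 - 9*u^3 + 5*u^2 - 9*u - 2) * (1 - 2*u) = -12*u^5 + 24*u^4 - 19*u^3 + 23*u^2 - 5*u - 2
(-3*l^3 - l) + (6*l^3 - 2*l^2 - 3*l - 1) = 3*l^3 - 2*l^2 - 4*l - 1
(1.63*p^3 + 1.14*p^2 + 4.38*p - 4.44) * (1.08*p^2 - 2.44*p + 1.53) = 1.7604*p^5 - 2.746*p^4 + 4.4427*p^3 - 13.7382*p^2 + 17.535*p - 6.7932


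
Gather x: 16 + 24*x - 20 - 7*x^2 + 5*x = -7*x^2 + 29*x - 4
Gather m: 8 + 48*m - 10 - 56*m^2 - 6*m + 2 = -56*m^2 + 42*m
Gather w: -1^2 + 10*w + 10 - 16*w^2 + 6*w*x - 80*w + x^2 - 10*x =-16*w^2 + w*(6*x - 70) + x^2 - 10*x + 9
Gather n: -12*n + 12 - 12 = -12*n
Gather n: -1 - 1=-2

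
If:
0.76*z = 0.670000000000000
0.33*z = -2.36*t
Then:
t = -0.12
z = 0.88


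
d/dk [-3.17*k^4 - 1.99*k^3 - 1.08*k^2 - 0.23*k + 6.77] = -12.68*k^3 - 5.97*k^2 - 2.16*k - 0.23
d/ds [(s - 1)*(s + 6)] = 2*s + 5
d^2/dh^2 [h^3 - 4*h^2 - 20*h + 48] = 6*h - 8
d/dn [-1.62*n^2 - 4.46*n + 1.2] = -3.24*n - 4.46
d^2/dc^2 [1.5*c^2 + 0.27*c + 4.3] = 3.00000000000000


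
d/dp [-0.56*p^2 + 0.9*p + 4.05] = 0.9 - 1.12*p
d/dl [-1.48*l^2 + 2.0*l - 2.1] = 2.0 - 2.96*l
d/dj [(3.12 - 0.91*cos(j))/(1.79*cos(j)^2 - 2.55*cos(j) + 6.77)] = (-1.6289*cos(j)^2 + 11.1696*cos(j) - 1.7953)*sin(j)/(3.2041*cos(j)^4 - 9.129*cos(j)^3 + 30.7391*cos(j)^2 - 34.527*cos(j) + 45.8329)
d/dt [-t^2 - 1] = -2*t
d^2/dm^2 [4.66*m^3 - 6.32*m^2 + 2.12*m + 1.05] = 27.96*m - 12.64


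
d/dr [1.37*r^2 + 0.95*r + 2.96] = 2.74*r + 0.95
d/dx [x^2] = 2*x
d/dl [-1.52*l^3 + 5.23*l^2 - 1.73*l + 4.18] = -4.56*l^2 + 10.46*l - 1.73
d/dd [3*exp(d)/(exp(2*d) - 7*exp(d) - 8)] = 3*(-exp(2*d) - 8)*exp(d)/(exp(4*d) - 14*exp(3*d) + 33*exp(2*d) + 112*exp(d) + 64)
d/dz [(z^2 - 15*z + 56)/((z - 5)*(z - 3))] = (7*z^2 - 82*z + 223)/(z^4 - 16*z^3 + 94*z^2 - 240*z + 225)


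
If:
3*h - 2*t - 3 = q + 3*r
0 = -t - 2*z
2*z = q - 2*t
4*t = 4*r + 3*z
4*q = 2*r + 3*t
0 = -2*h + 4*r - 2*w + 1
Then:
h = 1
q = 0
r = 0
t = 0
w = -1/2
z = 0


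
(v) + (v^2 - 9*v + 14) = v^2 - 8*v + 14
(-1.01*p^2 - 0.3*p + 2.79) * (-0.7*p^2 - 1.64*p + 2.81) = 0.707*p^4 + 1.8664*p^3 - 4.2991*p^2 - 5.4186*p + 7.8399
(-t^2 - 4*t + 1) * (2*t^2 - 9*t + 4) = -2*t^4 + t^3 + 34*t^2 - 25*t + 4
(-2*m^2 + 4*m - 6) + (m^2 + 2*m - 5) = -m^2 + 6*m - 11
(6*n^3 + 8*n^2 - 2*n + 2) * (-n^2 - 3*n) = -6*n^5 - 26*n^4 - 22*n^3 + 4*n^2 - 6*n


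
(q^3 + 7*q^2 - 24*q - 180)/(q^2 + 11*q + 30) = (q^2 + q - 30)/(q + 5)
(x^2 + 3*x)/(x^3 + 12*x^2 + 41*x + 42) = x/(x^2 + 9*x + 14)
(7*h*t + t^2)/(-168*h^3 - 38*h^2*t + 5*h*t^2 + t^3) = t/(-24*h^2 - 2*h*t + t^2)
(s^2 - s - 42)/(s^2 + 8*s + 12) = (s - 7)/(s + 2)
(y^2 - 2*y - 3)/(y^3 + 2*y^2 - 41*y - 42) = (y - 3)/(y^2 + y - 42)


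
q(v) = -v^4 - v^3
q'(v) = -4*v^3 - 3*v^2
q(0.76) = -0.77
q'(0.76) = -3.49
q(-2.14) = -11.17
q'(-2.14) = 25.46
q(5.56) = -1127.53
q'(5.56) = -780.26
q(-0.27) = 0.01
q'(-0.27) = -0.14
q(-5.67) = -851.27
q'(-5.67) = 632.69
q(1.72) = -13.84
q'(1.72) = -29.23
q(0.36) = -0.06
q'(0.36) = -0.58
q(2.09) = -28.21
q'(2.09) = -49.62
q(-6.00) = -1080.00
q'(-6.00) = 756.00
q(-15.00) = -47250.00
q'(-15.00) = 12825.00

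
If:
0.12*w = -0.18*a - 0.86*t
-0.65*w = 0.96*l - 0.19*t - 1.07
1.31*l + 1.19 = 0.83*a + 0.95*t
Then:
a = 3.86634504939122 - 1.15343618017636*w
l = 0.954422237537331 - 0.656919189241725*w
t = 0.101881991199703*w - 0.809235010337698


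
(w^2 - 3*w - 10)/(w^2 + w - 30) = (w + 2)/(w + 6)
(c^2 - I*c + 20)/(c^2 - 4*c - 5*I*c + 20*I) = (c + 4*I)/(c - 4)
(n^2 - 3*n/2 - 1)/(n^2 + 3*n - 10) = (n + 1/2)/(n + 5)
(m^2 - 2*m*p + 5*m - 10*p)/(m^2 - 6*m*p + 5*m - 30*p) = (-m + 2*p)/(-m + 6*p)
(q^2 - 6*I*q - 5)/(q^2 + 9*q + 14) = (q^2 - 6*I*q - 5)/(q^2 + 9*q + 14)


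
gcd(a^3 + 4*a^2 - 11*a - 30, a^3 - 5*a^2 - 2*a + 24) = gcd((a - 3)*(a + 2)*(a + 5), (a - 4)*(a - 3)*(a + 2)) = a^2 - a - 6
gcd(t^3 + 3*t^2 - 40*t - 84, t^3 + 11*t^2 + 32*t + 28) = t^2 + 9*t + 14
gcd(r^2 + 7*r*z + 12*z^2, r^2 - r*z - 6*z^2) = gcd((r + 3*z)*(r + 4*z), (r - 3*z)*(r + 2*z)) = 1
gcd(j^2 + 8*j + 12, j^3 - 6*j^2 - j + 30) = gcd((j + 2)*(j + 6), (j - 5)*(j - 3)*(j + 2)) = j + 2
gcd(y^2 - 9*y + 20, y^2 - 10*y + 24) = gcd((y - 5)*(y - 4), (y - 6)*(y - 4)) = y - 4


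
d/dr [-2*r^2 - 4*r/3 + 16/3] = -4*r - 4/3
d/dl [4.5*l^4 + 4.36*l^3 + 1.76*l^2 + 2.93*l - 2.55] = 18.0*l^3 + 13.08*l^2 + 3.52*l + 2.93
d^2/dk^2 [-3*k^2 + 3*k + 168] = -6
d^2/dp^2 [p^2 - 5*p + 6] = 2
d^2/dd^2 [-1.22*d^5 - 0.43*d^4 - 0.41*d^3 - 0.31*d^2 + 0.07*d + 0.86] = -24.4*d^3 - 5.16*d^2 - 2.46*d - 0.62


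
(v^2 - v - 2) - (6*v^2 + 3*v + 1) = -5*v^2 - 4*v - 3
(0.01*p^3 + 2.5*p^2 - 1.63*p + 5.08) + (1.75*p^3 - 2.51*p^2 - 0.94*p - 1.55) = 1.76*p^3 - 0.00999999999999979*p^2 - 2.57*p + 3.53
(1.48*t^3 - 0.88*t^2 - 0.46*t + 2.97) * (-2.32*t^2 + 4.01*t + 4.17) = -3.4336*t^5 + 7.9764*t^4 + 3.71*t^3 - 12.4046*t^2 + 9.9915*t + 12.3849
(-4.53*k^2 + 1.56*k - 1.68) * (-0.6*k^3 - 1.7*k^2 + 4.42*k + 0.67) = 2.718*k^5 + 6.765*k^4 - 21.6666*k^3 + 6.7161*k^2 - 6.3804*k - 1.1256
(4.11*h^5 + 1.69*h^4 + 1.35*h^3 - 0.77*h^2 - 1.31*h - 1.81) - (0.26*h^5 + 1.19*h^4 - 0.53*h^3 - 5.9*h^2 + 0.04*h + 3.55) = 3.85*h^5 + 0.5*h^4 + 1.88*h^3 + 5.13*h^2 - 1.35*h - 5.36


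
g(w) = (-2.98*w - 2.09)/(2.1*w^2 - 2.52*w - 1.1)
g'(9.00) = 0.03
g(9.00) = -0.20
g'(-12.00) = 0.01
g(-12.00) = 0.10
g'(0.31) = 0.47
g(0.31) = 1.79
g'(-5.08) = 0.03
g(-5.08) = 0.20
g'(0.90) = 3.95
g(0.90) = 2.86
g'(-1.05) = -0.29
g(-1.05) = 0.27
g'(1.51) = 1865.67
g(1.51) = 56.33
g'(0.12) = -0.45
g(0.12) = 1.78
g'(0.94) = 4.53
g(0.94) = 3.03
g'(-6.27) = 0.02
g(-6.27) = 0.17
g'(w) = (2.52 - 4.2*w)*(-2.98*w - 2.09)/(2.1*w^2 - 2.52*w - 1.1)^2 - 2.98/(2.1*w^2 - 2.52*w - 1.1) = (6.258*w^2 + 8.778*w - 1.9888)/(4.41*w^4 - 10.584*w^3 + 1.7304*w^2 + 5.544*w + 1.21)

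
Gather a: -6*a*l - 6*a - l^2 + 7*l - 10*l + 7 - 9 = a*(-6*l - 6) - l^2 - 3*l - 2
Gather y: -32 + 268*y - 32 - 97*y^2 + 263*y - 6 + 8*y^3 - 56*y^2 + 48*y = 8*y^3 - 153*y^2 + 579*y - 70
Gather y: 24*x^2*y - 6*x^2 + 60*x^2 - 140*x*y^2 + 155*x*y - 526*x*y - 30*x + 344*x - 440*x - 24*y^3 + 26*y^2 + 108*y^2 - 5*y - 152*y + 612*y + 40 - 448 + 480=54*x^2 - 126*x - 24*y^3 + y^2*(134 - 140*x) + y*(24*x^2 - 371*x + 455) + 72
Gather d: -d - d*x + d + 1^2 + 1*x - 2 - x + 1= -d*x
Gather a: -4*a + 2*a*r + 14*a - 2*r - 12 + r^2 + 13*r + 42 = a*(2*r + 10) + r^2 + 11*r + 30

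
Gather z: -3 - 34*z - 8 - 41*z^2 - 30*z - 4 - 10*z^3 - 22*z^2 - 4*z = -10*z^3 - 63*z^2 - 68*z - 15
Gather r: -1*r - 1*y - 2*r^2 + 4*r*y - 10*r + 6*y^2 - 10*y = -2*r^2 + r*(4*y - 11) + 6*y^2 - 11*y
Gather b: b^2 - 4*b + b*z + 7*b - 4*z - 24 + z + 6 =b^2 + b*(z + 3) - 3*z - 18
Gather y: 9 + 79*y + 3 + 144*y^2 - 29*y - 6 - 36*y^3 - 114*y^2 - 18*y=-36*y^3 + 30*y^2 + 32*y + 6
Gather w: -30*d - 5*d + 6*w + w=-35*d + 7*w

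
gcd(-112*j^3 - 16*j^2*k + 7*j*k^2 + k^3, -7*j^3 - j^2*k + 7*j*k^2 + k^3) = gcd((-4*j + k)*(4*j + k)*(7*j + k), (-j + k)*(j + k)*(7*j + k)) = 7*j + k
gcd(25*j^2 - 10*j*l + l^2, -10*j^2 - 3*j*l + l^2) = 5*j - l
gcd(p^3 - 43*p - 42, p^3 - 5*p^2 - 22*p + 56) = p - 7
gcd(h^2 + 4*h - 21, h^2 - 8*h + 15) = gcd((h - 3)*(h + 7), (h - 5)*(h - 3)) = h - 3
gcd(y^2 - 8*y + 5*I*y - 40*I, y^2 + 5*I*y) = y + 5*I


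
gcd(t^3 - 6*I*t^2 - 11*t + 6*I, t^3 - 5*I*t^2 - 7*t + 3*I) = t^2 - 4*I*t - 3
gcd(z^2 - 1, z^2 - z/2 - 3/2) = z + 1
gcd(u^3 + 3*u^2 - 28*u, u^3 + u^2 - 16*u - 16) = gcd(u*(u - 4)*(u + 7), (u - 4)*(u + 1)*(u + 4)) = u - 4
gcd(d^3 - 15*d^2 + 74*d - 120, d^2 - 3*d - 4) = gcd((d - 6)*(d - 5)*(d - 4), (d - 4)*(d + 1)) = d - 4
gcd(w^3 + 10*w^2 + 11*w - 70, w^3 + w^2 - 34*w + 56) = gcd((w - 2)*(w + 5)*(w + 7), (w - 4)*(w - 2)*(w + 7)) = w^2 + 5*w - 14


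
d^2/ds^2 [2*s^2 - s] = 4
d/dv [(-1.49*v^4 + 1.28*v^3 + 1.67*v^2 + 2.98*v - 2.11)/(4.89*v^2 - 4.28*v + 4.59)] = (-14.5722*v^5 + 25.3908*v^4 - 38.3132*v^3 - 4.0942*v^2 + 35.9664*v + 4.6474)/(23.9121*v^4 - 41.8584*v^3 + 63.2086*v^2 - 39.2904*v + 21.0681)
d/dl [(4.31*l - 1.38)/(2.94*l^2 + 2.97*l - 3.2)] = (-12.6714*l^2 + 8.1144*l - 9.6934)/(8.6436*l^4 + 17.4636*l^3 - 9.9951*l^2 - 19.008*l + 10.24)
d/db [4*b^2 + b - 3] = 8*b + 1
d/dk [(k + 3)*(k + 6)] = 2*k + 9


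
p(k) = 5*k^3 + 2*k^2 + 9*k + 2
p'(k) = 15*k^2 + 4*k + 9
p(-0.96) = -9.22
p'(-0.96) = 18.98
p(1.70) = 47.64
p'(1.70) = 59.15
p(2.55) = 120.86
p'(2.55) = 116.74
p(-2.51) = -87.06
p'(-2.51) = 93.46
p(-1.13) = -12.83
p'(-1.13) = 23.63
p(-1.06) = -11.25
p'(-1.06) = 21.61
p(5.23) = 819.05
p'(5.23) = 440.21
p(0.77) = 12.40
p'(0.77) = 20.97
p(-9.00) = -3562.00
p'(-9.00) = 1188.00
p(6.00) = 1208.00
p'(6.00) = 573.00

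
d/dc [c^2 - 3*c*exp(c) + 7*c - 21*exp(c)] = -3*c*exp(c) + 2*c - 24*exp(c) + 7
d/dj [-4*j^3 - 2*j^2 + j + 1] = -12*j^2 - 4*j + 1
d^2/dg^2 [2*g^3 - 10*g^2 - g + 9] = 12*g - 20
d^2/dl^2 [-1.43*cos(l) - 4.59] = 1.43*cos(l)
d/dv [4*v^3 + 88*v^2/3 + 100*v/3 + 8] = 12*v^2 + 176*v/3 + 100/3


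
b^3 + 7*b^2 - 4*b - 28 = (b - 2)*(b + 2)*(b + 7)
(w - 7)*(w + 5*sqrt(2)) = w^2 - 7*w + 5*sqrt(2)*w - 35*sqrt(2)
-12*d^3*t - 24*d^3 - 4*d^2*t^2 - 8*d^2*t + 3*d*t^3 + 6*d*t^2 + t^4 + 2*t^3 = (-2*d + t)*(2*d + t)*(3*d + t)*(t + 2)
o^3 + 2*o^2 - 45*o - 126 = (o - 7)*(o + 3)*(o + 6)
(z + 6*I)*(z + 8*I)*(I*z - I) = I*z^3 - 14*z^2 - I*z^2 + 14*z - 48*I*z + 48*I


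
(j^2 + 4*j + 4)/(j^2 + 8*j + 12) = (j + 2)/(j + 6)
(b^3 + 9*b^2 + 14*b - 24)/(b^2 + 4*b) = b + 5 - 6/b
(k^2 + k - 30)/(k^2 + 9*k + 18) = (k - 5)/(k + 3)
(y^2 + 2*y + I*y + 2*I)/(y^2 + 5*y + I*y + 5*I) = (y + 2)/(y + 5)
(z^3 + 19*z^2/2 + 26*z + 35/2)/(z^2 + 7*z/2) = z + 6 + 5/z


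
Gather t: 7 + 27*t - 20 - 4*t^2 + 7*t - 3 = -4*t^2 + 34*t - 16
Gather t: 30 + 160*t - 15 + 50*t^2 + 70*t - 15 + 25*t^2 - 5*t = 75*t^2 + 225*t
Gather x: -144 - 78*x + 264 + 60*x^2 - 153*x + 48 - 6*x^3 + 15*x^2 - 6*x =-6*x^3 + 75*x^2 - 237*x + 168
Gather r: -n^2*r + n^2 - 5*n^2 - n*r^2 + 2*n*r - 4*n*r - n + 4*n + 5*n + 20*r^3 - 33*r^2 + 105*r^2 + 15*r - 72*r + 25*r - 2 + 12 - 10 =-4*n^2 + 8*n + 20*r^3 + r^2*(72 - n) + r*(-n^2 - 2*n - 32)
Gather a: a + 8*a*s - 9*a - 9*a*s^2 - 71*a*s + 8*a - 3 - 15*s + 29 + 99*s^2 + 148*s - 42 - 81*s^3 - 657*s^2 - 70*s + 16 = a*(-9*s^2 - 63*s) - 81*s^3 - 558*s^2 + 63*s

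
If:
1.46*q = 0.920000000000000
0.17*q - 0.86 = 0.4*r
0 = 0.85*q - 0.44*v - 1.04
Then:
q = 0.63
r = -1.88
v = -1.15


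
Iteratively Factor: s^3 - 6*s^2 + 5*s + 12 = (s + 1)*(s^2 - 7*s + 12) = (s - 3)*(s + 1)*(s - 4)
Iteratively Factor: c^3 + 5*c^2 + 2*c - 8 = (c + 2)*(c^2 + 3*c - 4) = (c + 2)*(c + 4)*(c - 1)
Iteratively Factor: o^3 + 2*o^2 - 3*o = (o + 3)*(o^2 - o) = o*(o + 3)*(o - 1)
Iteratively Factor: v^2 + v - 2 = (v - 1)*(v + 2)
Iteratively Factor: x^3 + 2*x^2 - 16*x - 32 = (x + 2)*(x^2 - 16) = (x + 2)*(x + 4)*(x - 4)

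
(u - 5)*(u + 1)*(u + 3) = u^3 - u^2 - 17*u - 15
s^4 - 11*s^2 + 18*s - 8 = (s - 2)*(s - 1)^2*(s + 4)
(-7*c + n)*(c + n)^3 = -7*c^4 - 20*c^3*n - 18*c^2*n^2 - 4*c*n^3 + n^4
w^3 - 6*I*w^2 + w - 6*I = (w - 6*I)*(w - I)*(w + I)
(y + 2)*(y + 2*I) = y^2 + 2*y + 2*I*y + 4*I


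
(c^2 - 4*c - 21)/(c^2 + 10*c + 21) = (c - 7)/(c + 7)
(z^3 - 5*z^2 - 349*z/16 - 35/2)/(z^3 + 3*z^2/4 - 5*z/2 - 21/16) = (4*z^2 - 27*z - 40)/(4*z^2 - 4*z - 3)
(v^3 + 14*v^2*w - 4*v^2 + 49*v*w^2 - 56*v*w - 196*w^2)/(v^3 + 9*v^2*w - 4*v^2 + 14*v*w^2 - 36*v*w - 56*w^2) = (v + 7*w)/(v + 2*w)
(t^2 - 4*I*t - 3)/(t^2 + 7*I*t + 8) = (t - 3*I)/(t + 8*I)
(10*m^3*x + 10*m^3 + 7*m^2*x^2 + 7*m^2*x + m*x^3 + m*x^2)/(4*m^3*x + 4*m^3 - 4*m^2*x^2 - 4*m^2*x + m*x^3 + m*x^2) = (10*m^2 + 7*m*x + x^2)/(4*m^2 - 4*m*x + x^2)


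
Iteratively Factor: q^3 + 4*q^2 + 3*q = (q + 1)*(q^2 + 3*q) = q*(q + 1)*(q + 3)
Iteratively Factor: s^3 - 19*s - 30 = (s + 2)*(s^2 - 2*s - 15) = (s + 2)*(s + 3)*(s - 5)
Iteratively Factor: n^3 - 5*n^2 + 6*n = (n - 3)*(n^2 - 2*n) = n*(n - 3)*(n - 2)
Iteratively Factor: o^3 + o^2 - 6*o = (o)*(o^2 + o - 6) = o*(o - 2)*(o + 3)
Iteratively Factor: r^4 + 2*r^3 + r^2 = (r)*(r^3 + 2*r^2 + r) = r*(r + 1)*(r^2 + r) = r^2*(r + 1)*(r + 1)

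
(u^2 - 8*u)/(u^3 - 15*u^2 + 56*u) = 1/(u - 7)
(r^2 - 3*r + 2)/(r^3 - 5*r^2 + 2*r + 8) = (r - 1)/(r^2 - 3*r - 4)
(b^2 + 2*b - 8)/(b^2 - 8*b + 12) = (b + 4)/(b - 6)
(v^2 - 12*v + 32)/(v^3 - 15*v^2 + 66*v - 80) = (v - 4)/(v^2 - 7*v + 10)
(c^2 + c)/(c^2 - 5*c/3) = 3*(c + 1)/(3*c - 5)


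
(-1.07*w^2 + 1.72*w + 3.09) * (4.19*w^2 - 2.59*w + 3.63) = -4.4833*w^4 + 9.9781*w^3 + 4.6082*w^2 - 1.7595*w + 11.2167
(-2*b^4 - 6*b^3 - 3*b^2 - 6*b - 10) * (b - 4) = -2*b^5 + 2*b^4 + 21*b^3 + 6*b^2 + 14*b + 40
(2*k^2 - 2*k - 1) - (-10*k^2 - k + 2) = 12*k^2 - k - 3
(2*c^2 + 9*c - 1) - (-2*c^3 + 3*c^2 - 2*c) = 2*c^3 - c^2 + 11*c - 1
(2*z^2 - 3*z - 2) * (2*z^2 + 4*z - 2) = 4*z^4 + 2*z^3 - 20*z^2 - 2*z + 4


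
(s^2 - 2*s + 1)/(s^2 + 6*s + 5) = (s^2 - 2*s + 1)/(s^2 + 6*s + 5)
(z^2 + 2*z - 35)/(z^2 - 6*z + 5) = (z + 7)/(z - 1)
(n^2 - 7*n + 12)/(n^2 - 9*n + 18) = (n - 4)/(n - 6)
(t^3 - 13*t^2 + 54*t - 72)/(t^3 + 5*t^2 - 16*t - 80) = (t^2 - 9*t + 18)/(t^2 + 9*t + 20)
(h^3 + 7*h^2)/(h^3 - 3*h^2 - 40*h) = h*(h + 7)/(h^2 - 3*h - 40)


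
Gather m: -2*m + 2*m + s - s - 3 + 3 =0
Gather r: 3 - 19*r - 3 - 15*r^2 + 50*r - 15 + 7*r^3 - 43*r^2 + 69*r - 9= 7*r^3 - 58*r^2 + 100*r - 24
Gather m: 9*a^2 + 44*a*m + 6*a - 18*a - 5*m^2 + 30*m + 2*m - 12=9*a^2 - 12*a - 5*m^2 + m*(44*a + 32) - 12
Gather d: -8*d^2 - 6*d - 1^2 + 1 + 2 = -8*d^2 - 6*d + 2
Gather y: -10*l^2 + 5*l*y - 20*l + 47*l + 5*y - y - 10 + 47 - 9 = -10*l^2 + 27*l + y*(5*l + 4) + 28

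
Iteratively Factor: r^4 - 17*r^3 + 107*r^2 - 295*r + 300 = (r - 3)*(r^3 - 14*r^2 + 65*r - 100) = (r - 4)*(r - 3)*(r^2 - 10*r + 25) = (r - 5)*(r - 4)*(r - 3)*(r - 5)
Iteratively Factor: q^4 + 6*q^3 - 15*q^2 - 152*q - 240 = (q + 4)*(q^3 + 2*q^2 - 23*q - 60) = (q + 3)*(q + 4)*(q^2 - q - 20) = (q - 5)*(q + 3)*(q + 4)*(q + 4)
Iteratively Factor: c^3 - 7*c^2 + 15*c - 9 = (c - 3)*(c^2 - 4*c + 3) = (c - 3)^2*(c - 1)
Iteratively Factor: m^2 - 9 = (m - 3)*(m + 3)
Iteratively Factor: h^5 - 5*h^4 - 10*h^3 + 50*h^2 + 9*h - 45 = (h - 3)*(h^4 - 2*h^3 - 16*h^2 + 2*h + 15) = (h - 3)*(h + 1)*(h^3 - 3*h^2 - 13*h + 15) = (h - 5)*(h - 3)*(h + 1)*(h^2 + 2*h - 3) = (h - 5)*(h - 3)*(h + 1)*(h + 3)*(h - 1)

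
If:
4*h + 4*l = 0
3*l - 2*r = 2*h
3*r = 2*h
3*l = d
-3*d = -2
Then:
No Solution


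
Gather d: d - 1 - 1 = d - 2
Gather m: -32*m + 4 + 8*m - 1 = 3 - 24*m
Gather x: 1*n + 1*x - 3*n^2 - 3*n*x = -3*n^2 + n + x*(1 - 3*n)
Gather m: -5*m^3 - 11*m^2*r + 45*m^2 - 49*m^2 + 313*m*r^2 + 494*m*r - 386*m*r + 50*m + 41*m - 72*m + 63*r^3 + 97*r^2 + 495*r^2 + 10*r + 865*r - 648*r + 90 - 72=-5*m^3 + m^2*(-11*r - 4) + m*(313*r^2 + 108*r + 19) + 63*r^3 + 592*r^2 + 227*r + 18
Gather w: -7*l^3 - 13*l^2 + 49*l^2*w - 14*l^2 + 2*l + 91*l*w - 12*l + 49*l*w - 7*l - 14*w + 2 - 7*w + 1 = -7*l^3 - 27*l^2 - 17*l + w*(49*l^2 + 140*l - 21) + 3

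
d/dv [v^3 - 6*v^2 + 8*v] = 3*v^2 - 12*v + 8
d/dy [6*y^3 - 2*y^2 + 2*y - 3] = 18*y^2 - 4*y + 2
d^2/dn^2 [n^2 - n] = 2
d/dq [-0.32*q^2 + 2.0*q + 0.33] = 2.0 - 0.64*q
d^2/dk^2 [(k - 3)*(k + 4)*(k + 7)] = 6*k + 16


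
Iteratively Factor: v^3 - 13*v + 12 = (v + 4)*(v^2 - 4*v + 3) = (v - 1)*(v + 4)*(v - 3)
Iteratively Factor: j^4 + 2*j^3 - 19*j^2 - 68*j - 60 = (j + 2)*(j^3 - 19*j - 30) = (j + 2)^2*(j^2 - 2*j - 15) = (j - 5)*(j + 2)^2*(j + 3)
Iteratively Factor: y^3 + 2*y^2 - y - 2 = (y + 1)*(y^2 + y - 2) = (y + 1)*(y + 2)*(y - 1)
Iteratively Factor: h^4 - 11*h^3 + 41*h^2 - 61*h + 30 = (h - 1)*(h^3 - 10*h^2 + 31*h - 30) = (h - 5)*(h - 1)*(h^2 - 5*h + 6) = (h - 5)*(h - 2)*(h - 1)*(h - 3)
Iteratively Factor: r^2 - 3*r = (r - 3)*(r)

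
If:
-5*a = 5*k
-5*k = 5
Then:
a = 1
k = -1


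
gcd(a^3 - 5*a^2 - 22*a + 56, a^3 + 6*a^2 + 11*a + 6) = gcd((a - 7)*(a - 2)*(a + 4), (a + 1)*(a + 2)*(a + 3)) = 1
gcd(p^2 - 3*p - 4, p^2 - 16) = p - 4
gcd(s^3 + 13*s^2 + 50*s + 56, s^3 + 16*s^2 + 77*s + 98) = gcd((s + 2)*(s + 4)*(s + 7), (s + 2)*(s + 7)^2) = s^2 + 9*s + 14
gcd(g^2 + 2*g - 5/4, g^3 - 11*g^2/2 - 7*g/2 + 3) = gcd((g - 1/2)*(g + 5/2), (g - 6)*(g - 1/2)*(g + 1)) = g - 1/2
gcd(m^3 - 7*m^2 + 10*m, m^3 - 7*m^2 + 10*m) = m^3 - 7*m^2 + 10*m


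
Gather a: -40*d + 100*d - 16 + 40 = 60*d + 24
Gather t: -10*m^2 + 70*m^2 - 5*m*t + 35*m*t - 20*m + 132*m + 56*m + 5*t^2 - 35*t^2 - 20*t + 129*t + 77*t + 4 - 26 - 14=60*m^2 + 168*m - 30*t^2 + t*(30*m + 186) - 36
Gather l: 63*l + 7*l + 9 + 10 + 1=70*l + 20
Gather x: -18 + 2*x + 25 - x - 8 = x - 1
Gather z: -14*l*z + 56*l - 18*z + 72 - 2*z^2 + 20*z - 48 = 56*l - 2*z^2 + z*(2 - 14*l) + 24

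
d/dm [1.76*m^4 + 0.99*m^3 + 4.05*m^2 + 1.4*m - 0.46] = 7.04*m^3 + 2.97*m^2 + 8.1*m + 1.4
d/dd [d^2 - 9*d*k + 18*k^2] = 2*d - 9*k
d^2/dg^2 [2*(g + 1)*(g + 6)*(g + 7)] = 12*g + 56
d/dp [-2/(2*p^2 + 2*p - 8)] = (2*p + 1)/(p^2 + p - 4)^2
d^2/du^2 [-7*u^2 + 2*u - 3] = -14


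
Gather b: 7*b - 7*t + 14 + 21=7*b - 7*t + 35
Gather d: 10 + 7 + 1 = 18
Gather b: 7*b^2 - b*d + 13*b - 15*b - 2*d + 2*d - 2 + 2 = 7*b^2 + b*(-d - 2)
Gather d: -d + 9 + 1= 10 - d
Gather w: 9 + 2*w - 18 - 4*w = -2*w - 9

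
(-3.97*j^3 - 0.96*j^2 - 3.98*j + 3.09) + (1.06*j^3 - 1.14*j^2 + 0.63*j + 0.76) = -2.91*j^3 - 2.1*j^2 - 3.35*j + 3.85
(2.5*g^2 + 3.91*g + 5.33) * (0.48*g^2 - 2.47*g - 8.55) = 1.2*g^4 - 4.2982*g^3 - 28.4743*g^2 - 46.5956*g - 45.5715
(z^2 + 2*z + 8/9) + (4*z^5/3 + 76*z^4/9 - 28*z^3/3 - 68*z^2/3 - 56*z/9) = 4*z^5/3 + 76*z^4/9 - 28*z^3/3 - 65*z^2/3 - 38*z/9 + 8/9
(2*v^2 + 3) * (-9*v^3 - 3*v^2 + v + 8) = -18*v^5 - 6*v^4 - 25*v^3 + 7*v^2 + 3*v + 24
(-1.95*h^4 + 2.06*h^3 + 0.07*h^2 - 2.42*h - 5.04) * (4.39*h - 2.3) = -8.5605*h^5 + 13.5284*h^4 - 4.4307*h^3 - 10.7848*h^2 - 16.5596*h + 11.592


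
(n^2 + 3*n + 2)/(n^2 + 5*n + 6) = (n + 1)/(n + 3)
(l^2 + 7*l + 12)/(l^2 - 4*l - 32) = (l + 3)/(l - 8)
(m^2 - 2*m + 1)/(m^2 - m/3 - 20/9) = 9*(-m^2 + 2*m - 1)/(-9*m^2 + 3*m + 20)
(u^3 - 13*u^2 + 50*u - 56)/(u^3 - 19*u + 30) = (u^2 - 11*u + 28)/(u^2 + 2*u - 15)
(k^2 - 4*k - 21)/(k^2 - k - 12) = (k - 7)/(k - 4)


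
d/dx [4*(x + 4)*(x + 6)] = 8*x + 40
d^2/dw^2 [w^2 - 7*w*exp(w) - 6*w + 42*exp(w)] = -7*w*exp(w) + 28*exp(w) + 2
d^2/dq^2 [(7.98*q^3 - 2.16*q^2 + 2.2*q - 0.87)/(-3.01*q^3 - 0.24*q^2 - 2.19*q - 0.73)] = (50.669136*q^6 + 196.026852*q^5 + 210.034188*q^4 - 103.65978*q^3 + 13.902762*q^2 - 31.928886*q + 17.376774)/(27.270901*q^9 + 6.523272*q^8 + 60.044985*q^7 + 29.347779*q^6 + 46.851327*q^5 + 32.451858*q^4 + 17.617674*q^3 + 10.887147*q^2 + 3.501153*q + 0.389017)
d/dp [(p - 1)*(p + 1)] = 2*p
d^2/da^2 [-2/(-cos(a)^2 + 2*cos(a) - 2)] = (-23*cos(a) + 6*cos(2*a) + 3*cos(3*a) - cos(4*a) + 15)/(cos(a)^2 - 2*cos(a) + 2)^3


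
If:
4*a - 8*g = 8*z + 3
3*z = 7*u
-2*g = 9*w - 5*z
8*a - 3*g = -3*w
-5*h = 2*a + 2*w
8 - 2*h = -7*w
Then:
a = 4535/4532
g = 1745/1133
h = 347/6798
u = -687/1133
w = -3835/3399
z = -1603/1133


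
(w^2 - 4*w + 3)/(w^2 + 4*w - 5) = (w - 3)/(w + 5)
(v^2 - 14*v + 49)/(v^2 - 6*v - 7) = (v - 7)/(v + 1)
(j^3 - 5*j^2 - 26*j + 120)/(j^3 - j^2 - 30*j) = (j - 4)/j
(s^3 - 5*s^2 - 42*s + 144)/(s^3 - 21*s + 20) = (s^3 - 5*s^2 - 42*s + 144)/(s^3 - 21*s + 20)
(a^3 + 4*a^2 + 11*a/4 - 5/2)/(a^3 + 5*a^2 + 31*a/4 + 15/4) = (2*a^2 + 3*a - 2)/(2*a^2 + 5*a + 3)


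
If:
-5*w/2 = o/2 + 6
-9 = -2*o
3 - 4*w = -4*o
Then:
No Solution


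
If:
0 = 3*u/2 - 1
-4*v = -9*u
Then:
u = 2/3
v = 3/2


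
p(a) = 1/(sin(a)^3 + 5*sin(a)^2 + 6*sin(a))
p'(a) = (-3*sin(a)^2*cos(a) - 10*sin(a)*cos(a) - 6*cos(a))/(sin(a)^3 + 5*sin(a)^2 + 6*sin(a))^2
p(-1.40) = -0.50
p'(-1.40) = 0.04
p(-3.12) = -7.86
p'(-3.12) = 357.35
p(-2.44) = -0.49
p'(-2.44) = 0.14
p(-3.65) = 0.24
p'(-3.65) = 0.57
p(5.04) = -0.49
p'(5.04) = 0.06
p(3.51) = -0.64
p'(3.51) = 1.07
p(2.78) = 0.36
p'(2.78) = 1.19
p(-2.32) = -0.48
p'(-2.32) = 0.04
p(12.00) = -0.52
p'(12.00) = -0.34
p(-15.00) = -0.48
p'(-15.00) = 0.14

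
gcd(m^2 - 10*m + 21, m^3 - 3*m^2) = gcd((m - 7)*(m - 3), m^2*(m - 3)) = m - 3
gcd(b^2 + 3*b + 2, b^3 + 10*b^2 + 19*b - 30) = 1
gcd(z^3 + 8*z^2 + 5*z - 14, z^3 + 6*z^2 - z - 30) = 1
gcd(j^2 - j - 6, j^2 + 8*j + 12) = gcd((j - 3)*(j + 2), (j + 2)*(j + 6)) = j + 2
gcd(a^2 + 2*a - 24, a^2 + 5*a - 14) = 1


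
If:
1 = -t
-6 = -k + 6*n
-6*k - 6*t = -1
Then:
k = 7/6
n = -29/36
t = -1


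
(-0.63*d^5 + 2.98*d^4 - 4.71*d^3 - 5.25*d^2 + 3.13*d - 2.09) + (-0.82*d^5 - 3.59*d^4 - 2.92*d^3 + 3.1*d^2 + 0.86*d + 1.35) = -1.45*d^5 - 0.61*d^4 - 7.63*d^3 - 2.15*d^2 + 3.99*d - 0.74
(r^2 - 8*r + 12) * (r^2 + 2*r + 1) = r^4 - 6*r^3 - 3*r^2 + 16*r + 12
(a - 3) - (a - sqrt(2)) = -3 + sqrt(2)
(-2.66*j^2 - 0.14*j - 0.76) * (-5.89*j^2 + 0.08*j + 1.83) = 15.6674*j^4 + 0.6118*j^3 - 0.402600000000001*j^2 - 0.317*j - 1.3908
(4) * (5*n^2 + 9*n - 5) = 20*n^2 + 36*n - 20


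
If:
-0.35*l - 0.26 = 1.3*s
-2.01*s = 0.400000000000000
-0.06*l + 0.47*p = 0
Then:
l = -0.00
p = -0.00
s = -0.20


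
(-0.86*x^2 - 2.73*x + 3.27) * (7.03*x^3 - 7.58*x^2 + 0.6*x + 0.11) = -6.0458*x^5 - 12.6731*x^4 + 43.1655*x^3 - 26.5192*x^2 + 1.6617*x + 0.3597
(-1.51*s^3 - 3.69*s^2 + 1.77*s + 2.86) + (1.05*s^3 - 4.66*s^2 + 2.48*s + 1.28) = -0.46*s^3 - 8.35*s^2 + 4.25*s + 4.14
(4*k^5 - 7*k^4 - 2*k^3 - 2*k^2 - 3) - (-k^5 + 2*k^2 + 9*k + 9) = 5*k^5 - 7*k^4 - 2*k^3 - 4*k^2 - 9*k - 12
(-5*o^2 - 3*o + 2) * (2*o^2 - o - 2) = -10*o^4 - o^3 + 17*o^2 + 4*o - 4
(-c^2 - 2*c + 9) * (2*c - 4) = -2*c^3 + 26*c - 36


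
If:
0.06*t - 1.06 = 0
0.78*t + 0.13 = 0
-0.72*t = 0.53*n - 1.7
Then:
No Solution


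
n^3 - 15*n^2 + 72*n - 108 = (n - 6)^2*(n - 3)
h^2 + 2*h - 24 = (h - 4)*(h + 6)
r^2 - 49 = (r - 7)*(r + 7)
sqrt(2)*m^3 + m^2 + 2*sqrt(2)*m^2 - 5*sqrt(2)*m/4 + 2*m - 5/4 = (m - 1/2)*(m + 5/2)*(sqrt(2)*m + 1)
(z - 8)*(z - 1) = z^2 - 9*z + 8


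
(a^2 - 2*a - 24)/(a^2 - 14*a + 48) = (a + 4)/(a - 8)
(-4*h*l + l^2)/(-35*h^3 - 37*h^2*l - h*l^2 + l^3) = l*(4*h - l)/(35*h^3 + 37*h^2*l + h*l^2 - l^3)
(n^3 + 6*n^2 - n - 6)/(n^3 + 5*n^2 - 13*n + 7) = (n^2 + 7*n + 6)/(n^2 + 6*n - 7)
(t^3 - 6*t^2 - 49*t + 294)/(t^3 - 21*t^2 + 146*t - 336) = (t + 7)/(t - 8)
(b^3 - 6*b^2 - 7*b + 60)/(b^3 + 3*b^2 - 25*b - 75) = (b - 4)/(b + 5)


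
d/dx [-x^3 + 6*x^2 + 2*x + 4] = -3*x^2 + 12*x + 2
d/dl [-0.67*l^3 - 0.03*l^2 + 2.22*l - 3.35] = -2.01*l^2 - 0.06*l + 2.22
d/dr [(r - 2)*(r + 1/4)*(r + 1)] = 3*r^2 - 3*r/2 - 9/4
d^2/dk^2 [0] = 0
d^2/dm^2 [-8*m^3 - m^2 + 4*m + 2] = -48*m - 2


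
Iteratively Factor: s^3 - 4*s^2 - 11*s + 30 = (s + 3)*(s^2 - 7*s + 10) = (s - 5)*(s + 3)*(s - 2)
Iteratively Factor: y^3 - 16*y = (y - 4)*(y^2 + 4*y) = y*(y - 4)*(y + 4)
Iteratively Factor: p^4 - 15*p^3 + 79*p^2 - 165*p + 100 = (p - 5)*(p^3 - 10*p^2 + 29*p - 20) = (p - 5)*(p - 1)*(p^2 - 9*p + 20) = (p - 5)^2*(p - 1)*(p - 4)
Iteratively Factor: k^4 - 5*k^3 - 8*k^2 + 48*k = (k - 4)*(k^3 - k^2 - 12*k) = (k - 4)*(k + 3)*(k^2 - 4*k) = (k - 4)^2*(k + 3)*(k)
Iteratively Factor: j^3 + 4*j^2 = (j)*(j^2 + 4*j) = j^2*(j + 4)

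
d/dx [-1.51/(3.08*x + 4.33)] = 4.6508/(3.08*x + 4.33)^2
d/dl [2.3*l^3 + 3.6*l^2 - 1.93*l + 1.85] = 6.9*l^2 + 7.2*l - 1.93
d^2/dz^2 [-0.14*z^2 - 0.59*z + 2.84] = -0.280000000000000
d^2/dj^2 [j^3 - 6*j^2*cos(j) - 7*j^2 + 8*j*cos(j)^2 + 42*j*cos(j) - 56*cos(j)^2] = 6*j^2*cos(j) + 24*j*sin(j) - 42*j*cos(j) - 16*j*cos(2*j) + 6*j - 84*sin(j) - 16*sin(2*j) - 12*cos(j) + 112*cos(2*j) - 14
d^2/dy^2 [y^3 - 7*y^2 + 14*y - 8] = 6*y - 14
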